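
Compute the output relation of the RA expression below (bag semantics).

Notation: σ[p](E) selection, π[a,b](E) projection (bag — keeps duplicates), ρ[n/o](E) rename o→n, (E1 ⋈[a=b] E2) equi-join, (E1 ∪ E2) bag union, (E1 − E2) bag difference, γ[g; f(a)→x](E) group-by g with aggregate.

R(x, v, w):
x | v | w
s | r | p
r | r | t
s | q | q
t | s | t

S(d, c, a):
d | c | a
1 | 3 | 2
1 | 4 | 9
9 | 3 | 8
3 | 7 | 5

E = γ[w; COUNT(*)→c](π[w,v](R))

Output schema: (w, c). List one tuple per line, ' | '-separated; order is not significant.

Stepwise |·|:
  R → 4
  π[w,v](R) → 4
  γ[w; COUNT(*)→c](π[w,v](R)) → 3

== RESULT ==
w | c
p | 1
q | 1
t | 2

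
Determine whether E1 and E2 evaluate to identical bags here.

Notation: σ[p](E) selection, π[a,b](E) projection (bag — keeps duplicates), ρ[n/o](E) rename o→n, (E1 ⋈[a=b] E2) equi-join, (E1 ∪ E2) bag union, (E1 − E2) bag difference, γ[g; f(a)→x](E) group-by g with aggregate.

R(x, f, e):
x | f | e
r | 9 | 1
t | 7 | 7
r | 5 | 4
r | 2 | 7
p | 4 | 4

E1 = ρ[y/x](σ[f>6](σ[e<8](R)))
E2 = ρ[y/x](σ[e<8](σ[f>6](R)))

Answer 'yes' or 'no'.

E1 stepwise |·|:
  R → 5
  σ[e<8](R) → 5
  σ[f>6](σ[e<8](R)) → 2
  ρ[y/x](σ[f>6](σ[e<8](R))) → 2
E2 stepwise |·|:
  R → 5
  σ[f>6](R) → 2
  σ[e<8](σ[f>6](R)) → 2
  ρ[y/x](σ[e<8](σ[f>6](R))) → 2

E1 and E2 produce the same multiset:
y | f | e
r | 9 | 1
t | 7 | 7

yes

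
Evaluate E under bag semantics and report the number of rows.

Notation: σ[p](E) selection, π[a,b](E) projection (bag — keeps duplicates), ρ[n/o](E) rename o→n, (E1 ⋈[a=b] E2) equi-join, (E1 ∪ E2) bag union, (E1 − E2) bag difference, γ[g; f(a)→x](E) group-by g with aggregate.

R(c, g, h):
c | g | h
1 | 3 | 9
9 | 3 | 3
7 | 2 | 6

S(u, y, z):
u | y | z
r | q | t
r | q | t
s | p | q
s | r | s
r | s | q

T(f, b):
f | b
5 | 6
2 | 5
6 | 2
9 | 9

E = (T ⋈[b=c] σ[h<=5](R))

Row counts bottom-up:
  T → 4
  R → 3
  σ[h<=5](R) → 1
  (T ⋈[b=c] σ[h<=5](R)) → 1

|E| = 1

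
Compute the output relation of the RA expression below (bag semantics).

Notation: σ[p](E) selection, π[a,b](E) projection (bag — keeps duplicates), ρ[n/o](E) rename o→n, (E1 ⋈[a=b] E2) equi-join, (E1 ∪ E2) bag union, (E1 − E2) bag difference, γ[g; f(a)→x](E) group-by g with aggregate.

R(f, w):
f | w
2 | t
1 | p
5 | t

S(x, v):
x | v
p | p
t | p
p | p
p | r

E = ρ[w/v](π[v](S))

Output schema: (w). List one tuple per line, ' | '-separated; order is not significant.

Subexpression sizes:
  S → 4
  π[v](S) → 4
  ρ[w/v](π[v](S)) → 4

== RESULT ==
w
p
p
p
r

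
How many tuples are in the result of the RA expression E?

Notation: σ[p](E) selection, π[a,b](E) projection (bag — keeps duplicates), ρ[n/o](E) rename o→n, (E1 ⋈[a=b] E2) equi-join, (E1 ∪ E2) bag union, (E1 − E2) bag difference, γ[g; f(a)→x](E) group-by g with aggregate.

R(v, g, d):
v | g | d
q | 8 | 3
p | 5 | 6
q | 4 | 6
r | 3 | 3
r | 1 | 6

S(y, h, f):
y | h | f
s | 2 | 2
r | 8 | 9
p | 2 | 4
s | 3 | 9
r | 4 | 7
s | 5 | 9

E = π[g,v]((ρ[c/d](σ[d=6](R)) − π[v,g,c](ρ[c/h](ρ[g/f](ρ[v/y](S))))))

Per-node cardinality:
  R → 5
  σ[d=6](R) → 3
  ρ[c/d](σ[d=6](R)) → 3
  S → 6
  ρ[v/y](S) → 6
  ρ[g/f](ρ[v/y](S)) → 6
  ρ[c/h](ρ[g/f](ρ[v/y](S))) → 6
  π[v,g,c](ρ[c/h](ρ[g/f](ρ[v/y](S)))) → 6
  (ρ[c/d](σ[d=6](R)) − π[v,g,c](ρ[c/h](ρ[g/f](ρ[v/y](S))))) → 3
  π[g,v]((ρ[c/d](σ[d=6](R)) − π[v,g,c](ρ[c/h](ρ[g/f](ρ[v/y](S)))))) → 3

|E| = 3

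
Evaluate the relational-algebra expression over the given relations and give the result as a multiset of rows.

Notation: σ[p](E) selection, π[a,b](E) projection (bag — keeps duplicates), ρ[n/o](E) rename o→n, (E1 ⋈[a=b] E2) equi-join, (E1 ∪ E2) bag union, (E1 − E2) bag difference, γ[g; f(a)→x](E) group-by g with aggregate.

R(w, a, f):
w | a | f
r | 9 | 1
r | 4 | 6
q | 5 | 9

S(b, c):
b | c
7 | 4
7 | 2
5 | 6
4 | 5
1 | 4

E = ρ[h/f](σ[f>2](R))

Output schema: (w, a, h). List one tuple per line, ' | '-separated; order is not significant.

Row counts bottom-up:
  R → 3
  σ[f>2](R) → 2
  ρ[h/f](σ[f>2](R)) → 2

== RESULT ==
w | a | h
q | 5 | 9
r | 4 | 6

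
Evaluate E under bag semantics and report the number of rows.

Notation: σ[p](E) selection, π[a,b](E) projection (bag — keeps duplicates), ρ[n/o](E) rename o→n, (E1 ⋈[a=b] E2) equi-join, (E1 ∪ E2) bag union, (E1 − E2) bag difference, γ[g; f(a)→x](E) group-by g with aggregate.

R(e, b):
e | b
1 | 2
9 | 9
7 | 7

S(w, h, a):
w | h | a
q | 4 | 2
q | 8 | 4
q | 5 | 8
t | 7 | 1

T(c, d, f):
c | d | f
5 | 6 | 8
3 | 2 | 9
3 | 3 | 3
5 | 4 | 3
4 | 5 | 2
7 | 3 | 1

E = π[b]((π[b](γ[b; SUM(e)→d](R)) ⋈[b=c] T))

Per-node cardinality:
  R → 3
  γ[b; SUM(e)→d](R) → 3
  π[b](γ[b; SUM(e)→d](R)) → 3
  T → 6
  (π[b](γ[b; SUM(e)→d](R)) ⋈[b=c] T) → 1
  π[b]((π[b](γ[b; SUM(e)→d](R)) ⋈[b=c] T)) → 1

|E| = 1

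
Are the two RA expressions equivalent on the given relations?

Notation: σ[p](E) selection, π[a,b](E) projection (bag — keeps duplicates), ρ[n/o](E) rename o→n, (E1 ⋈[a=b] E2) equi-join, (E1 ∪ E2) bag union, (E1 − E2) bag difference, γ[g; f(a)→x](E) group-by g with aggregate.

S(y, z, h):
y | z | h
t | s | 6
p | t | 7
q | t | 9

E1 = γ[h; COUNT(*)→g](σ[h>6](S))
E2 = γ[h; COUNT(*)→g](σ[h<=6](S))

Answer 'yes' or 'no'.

E1 subexpression sizes:
  S → 3
  σ[h>6](S) → 2
  γ[h; COUNT(*)→g](σ[h>6](S)) → 2
E2 subexpression sizes:
  S → 3
  σ[h<=6](S) → 1
  γ[h; COUNT(*)→g](σ[h<=6](S)) → 1

E1 result:
h | g
7 | 1
9 | 1
E2 result:
h | g
6 | 1
Witness: (6, 1) appears 0× in E1 but 1× in E2.

no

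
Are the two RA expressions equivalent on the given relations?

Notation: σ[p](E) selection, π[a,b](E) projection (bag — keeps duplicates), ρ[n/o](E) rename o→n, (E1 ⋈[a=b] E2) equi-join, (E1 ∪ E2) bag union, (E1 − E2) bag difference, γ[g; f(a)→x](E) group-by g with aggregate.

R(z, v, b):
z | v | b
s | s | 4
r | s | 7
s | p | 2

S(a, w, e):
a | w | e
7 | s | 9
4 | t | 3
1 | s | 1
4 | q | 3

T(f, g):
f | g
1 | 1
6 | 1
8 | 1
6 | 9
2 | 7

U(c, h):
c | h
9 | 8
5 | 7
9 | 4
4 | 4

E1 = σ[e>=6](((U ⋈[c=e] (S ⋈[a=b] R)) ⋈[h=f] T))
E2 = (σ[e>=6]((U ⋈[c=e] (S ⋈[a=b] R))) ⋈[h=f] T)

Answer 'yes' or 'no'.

E1 row counts bottom-up:
  U → 4
  S → 4
  R → 3
  (S ⋈[a=b] R) → 3
  (U ⋈[c=e] (S ⋈[a=b] R)) → 2
  T → 5
  ((U ⋈[c=e] (S ⋈[a=b] R)) ⋈[h=f] T) → 1
  σ[e>=6](((U ⋈[c=e] (S ⋈[a=b] R)) ⋈[h=f] T)) → 1
E2 row counts bottom-up:
  U → 4
  S → 4
  R → 3
  (S ⋈[a=b] R) → 3
  (U ⋈[c=e] (S ⋈[a=b] R)) → 2
  σ[e>=6]((U ⋈[c=e] (S ⋈[a=b] R))) → 2
  T → 5
  (σ[e>=6]((U ⋈[c=e] (S ⋈[a=b] R))) ⋈[h=f] T) → 1

E1 and E2 produce the same multiset:
c | h | a | w | e | z | v | b | f | g
9 | 8 | 7 | s | 9 | r | s | 7 | 8 | 1

yes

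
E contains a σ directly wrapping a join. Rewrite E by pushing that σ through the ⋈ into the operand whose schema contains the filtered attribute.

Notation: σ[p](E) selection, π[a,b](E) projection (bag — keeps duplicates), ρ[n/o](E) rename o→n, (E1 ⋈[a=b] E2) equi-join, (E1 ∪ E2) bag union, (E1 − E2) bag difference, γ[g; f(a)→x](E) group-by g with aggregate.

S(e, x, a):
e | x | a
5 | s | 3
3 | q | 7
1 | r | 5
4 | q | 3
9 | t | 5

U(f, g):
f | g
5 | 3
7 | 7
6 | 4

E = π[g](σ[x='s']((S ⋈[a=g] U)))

σ filters on x, owned by the left side.
E' = π[g]((σ[x='s'](S) ⋈[a=g] U))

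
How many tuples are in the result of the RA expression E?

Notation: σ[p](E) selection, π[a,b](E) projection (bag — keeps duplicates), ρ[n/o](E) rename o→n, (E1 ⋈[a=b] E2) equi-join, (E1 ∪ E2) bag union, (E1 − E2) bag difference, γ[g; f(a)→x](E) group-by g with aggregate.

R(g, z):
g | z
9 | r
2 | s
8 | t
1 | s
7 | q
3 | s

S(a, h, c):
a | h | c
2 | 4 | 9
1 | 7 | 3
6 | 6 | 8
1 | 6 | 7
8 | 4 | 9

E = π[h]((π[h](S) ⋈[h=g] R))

Row counts bottom-up:
  S → 5
  π[h](S) → 5
  R → 6
  (π[h](S) ⋈[h=g] R) → 1
  π[h]((π[h](S) ⋈[h=g] R)) → 1

|E| = 1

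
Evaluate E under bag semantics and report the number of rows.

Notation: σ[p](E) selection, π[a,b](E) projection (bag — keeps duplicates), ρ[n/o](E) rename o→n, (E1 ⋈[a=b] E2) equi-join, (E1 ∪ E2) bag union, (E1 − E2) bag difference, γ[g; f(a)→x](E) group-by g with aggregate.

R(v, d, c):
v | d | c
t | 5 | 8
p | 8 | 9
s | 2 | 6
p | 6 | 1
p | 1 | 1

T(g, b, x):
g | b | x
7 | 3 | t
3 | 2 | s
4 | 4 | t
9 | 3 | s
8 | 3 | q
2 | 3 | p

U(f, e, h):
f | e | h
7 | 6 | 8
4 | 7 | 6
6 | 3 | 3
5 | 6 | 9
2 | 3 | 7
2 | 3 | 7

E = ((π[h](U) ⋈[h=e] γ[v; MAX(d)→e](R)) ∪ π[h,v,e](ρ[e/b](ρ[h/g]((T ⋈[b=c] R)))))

Per-node cardinality:
  U → 6
  π[h](U) → 6
  R → 5
  γ[v; MAX(d)→e](R) → 3
  (π[h](U) ⋈[h=e] γ[v; MAX(d)→e](R)) → 1
  T → 6
  R → 5
  (T ⋈[b=c] R) → 0
  ρ[h/g]((T ⋈[b=c] R)) → 0
  ρ[e/b](ρ[h/g]((T ⋈[b=c] R))) → 0
  π[h,v,e](ρ[e/b](ρ[h/g]((T ⋈[b=c] R)))) → 0
  ((π[h](U) ⋈[h=e] γ[v; MAX(d)→e](R)) ∪ π[h,v,e](ρ[e/b](ρ[h/g]((T ⋈[b=c] R))))) → 1

|E| = 1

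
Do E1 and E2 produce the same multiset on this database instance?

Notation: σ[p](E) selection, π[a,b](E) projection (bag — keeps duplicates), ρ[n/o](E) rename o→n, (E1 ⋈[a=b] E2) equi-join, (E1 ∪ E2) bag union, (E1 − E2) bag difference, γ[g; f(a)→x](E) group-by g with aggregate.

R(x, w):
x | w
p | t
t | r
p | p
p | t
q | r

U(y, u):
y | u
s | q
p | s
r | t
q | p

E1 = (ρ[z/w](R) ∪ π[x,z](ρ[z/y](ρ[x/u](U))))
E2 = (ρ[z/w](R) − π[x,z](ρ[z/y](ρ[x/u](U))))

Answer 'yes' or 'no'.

E1 per-node cardinality:
  R → 5
  ρ[z/w](R) → 5
  U → 4
  ρ[x/u](U) → 4
  ρ[z/y](ρ[x/u](U)) → 4
  π[x,z](ρ[z/y](ρ[x/u](U))) → 4
  (ρ[z/w](R) ∪ π[x,z](ρ[z/y](ρ[x/u](U)))) → 9
E2 per-node cardinality:
  R → 5
  ρ[z/w](R) → 5
  U → 4
  ρ[x/u](U) → 4
  ρ[z/y](ρ[x/u](U)) → 4
  π[x,z](ρ[z/y](ρ[x/u](U))) → 4
  (ρ[z/w](R) − π[x,z](ρ[z/y](ρ[x/u](U)))) → 4

E1 result:
x | z
p | p
p | q
p | t
p | t
q | r
q | s
s | p
t | r
t | r
E2 result:
x | z
p | p
p | t
p | t
q | r
Witness: ('q', 's') appears 1× in E1 but 0× in E2.

no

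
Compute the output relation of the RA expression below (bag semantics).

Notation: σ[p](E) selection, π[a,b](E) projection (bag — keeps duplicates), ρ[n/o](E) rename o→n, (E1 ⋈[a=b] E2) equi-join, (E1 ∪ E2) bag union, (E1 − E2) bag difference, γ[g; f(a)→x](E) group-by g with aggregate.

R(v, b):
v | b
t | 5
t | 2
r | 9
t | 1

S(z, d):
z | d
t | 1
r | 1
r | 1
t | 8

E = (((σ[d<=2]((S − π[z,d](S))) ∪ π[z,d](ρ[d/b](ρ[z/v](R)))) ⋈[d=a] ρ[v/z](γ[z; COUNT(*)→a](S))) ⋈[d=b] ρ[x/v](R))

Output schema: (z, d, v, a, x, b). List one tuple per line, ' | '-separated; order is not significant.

Subexpression sizes:
  S → 4
  S → 4
  π[z,d](S) → 4
  (S − π[z,d](S)) → 0
  σ[d<=2]((S − π[z,d](S))) → 0
  R → 4
  ρ[z/v](R) → 4
  ρ[d/b](ρ[z/v](R)) → 4
  π[z,d](ρ[d/b](ρ[z/v](R))) → 4
  (σ[d<=2]((S − π[z,d](S))) ∪ π[z,d](ρ[d/b](ρ[z/v](R)))) → 4
  S → 4
  γ[z; COUNT(*)→a](S) → 2
  ρ[v/z](γ[z; COUNT(*)→a](S)) → 2
  ((σ[d<=2]((S − π[z,d](S))) ∪ π[z,d](ρ[d/b](ρ[z/v](R)))) ⋈[d=a] ρ[v/z](γ[z; COUNT(*)→a](S))) → 2
  R → 4
  ρ[x/v](R) → 4
  (((σ[d<=2]((S − π[z,d](S))) ∪ π[z,d](ρ[d/b](ρ[z/v](R)))) ⋈[d=a] ρ[v/z](γ[z; COUNT(*)→a](S))) ⋈[d=b] ρ[x/v](R)) → 2

== RESULT ==
z | d | v | a | x | b
t | 2 | r | 2 | t | 2
t | 2 | t | 2 | t | 2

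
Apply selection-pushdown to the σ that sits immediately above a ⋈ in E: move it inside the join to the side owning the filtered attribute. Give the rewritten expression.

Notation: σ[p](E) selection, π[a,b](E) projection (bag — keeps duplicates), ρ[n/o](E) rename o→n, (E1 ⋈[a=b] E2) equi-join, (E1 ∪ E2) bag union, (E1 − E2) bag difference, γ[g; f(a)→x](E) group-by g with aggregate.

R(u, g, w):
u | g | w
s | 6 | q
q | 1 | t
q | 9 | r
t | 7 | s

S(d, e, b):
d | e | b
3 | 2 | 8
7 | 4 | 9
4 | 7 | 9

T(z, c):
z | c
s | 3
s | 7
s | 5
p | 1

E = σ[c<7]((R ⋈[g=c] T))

σ filters on c, owned by the right side.
E' = (R ⋈[g=c] σ[c<7](T))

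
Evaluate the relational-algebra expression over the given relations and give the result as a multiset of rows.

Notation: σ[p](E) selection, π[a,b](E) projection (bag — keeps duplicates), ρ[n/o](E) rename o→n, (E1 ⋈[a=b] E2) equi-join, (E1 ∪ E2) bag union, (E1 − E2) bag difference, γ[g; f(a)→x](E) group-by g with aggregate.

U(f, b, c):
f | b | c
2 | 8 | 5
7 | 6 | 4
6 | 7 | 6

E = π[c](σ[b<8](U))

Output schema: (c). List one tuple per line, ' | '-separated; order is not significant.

Row counts bottom-up:
  U → 3
  σ[b<8](U) → 2
  π[c](σ[b<8](U)) → 2

== RESULT ==
c
4
6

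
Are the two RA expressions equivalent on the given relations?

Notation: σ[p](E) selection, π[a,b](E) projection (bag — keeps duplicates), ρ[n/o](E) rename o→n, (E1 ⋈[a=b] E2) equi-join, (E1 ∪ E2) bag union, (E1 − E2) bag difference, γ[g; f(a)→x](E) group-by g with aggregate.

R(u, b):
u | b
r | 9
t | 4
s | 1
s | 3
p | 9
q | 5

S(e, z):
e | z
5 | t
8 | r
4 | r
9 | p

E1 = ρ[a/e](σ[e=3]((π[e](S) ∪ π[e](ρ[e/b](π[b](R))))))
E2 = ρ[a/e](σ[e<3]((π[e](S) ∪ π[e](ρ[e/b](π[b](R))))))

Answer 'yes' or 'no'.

E1 subexpression sizes:
  S → 4
  π[e](S) → 4
  R → 6
  π[b](R) → 6
  ρ[e/b](π[b](R)) → 6
  π[e](ρ[e/b](π[b](R))) → 6
  (π[e](S) ∪ π[e](ρ[e/b](π[b](R)))) → 10
  σ[e=3]((π[e](S) ∪ π[e](ρ[e/b](π[b](R))))) → 1
  ρ[a/e](σ[e=3]((π[e](S) ∪ π[e](ρ[e/b](π[b](R)))))) → 1
E2 subexpression sizes:
  S → 4
  π[e](S) → 4
  R → 6
  π[b](R) → 6
  ρ[e/b](π[b](R)) → 6
  π[e](ρ[e/b](π[b](R))) → 6
  (π[e](S) ∪ π[e](ρ[e/b](π[b](R)))) → 10
  σ[e<3]((π[e](S) ∪ π[e](ρ[e/b](π[b](R))))) → 1
  ρ[a/e](σ[e<3]((π[e](S) ∪ π[e](ρ[e/b](π[b](R)))))) → 1

E1 result:
a
3
E2 result:
a
1
Witness: (1,) appears 0× in E1 but 1× in E2.

no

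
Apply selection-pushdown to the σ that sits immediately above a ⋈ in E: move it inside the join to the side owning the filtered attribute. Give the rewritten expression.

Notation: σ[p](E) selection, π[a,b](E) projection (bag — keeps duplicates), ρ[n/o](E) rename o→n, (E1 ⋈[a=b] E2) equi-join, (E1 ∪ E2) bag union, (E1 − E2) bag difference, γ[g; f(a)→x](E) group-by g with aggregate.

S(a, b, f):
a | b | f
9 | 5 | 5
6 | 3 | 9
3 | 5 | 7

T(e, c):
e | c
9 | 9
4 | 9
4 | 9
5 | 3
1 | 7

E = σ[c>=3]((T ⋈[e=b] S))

σ filters on c, owned by the left side.
E' = (σ[c>=3](T) ⋈[e=b] S)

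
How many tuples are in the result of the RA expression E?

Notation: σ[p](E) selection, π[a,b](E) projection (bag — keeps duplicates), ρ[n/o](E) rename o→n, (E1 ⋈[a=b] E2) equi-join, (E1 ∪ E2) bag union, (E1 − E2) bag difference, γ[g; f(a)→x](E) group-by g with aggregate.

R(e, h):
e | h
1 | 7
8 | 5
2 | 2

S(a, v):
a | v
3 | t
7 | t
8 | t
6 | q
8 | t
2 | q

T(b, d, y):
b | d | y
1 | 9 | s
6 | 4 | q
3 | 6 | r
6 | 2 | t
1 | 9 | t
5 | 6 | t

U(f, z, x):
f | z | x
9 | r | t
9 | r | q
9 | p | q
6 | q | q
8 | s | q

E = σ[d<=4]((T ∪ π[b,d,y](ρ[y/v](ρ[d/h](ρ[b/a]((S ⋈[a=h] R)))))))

Row counts bottom-up:
  T → 6
  S → 6
  R → 3
  (S ⋈[a=h] R) → 2
  ρ[b/a]((S ⋈[a=h] R)) → 2
  ρ[d/h](ρ[b/a]((S ⋈[a=h] R))) → 2
  ρ[y/v](ρ[d/h](ρ[b/a]((S ⋈[a=h] R)))) → 2
  π[b,d,y](ρ[y/v](ρ[d/h](ρ[b/a]((S ⋈[a=h] R))))) → 2
  (T ∪ π[b,d,y](ρ[y/v](ρ[d/h](ρ[b/a]((S ⋈[a=h] R)))))) → 8
  σ[d<=4]((T ∪ π[b,d,y](ρ[y/v](ρ[d/h](ρ[b/a]((S ⋈[a=h] R))))))) → 3

|E| = 3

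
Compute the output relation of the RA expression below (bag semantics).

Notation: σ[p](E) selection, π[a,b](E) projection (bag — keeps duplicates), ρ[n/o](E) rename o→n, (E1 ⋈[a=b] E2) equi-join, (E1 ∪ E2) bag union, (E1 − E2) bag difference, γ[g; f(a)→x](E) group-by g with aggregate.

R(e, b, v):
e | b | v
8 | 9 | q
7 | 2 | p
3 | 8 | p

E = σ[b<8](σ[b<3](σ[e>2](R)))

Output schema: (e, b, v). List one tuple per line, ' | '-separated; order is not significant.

Subexpression sizes:
  R → 3
  σ[e>2](R) → 3
  σ[b<3](σ[e>2](R)) → 1
  σ[b<8](σ[b<3](σ[e>2](R))) → 1

== RESULT ==
e | b | v
7 | 2 | p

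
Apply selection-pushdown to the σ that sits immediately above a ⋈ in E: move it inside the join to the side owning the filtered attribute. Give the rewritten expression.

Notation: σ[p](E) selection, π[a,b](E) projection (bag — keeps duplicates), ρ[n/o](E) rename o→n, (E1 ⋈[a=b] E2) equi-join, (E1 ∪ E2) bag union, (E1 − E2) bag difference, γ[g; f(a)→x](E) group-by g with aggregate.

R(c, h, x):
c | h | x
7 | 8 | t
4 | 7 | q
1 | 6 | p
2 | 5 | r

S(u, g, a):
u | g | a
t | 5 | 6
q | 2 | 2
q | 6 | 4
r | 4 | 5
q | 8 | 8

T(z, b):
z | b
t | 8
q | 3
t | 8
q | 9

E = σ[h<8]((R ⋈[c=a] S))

σ filters on h, owned by the left side.
E' = (σ[h<8](R) ⋈[c=a] S)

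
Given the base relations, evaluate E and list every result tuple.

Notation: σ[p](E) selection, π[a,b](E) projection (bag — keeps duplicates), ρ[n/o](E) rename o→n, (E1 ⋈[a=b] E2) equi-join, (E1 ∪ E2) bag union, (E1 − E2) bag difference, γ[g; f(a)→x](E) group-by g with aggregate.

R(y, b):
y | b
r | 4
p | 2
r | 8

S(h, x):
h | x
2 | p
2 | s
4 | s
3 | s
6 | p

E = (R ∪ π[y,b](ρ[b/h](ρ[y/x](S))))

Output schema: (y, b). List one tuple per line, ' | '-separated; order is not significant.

Subexpression sizes:
  R → 3
  S → 5
  ρ[y/x](S) → 5
  ρ[b/h](ρ[y/x](S)) → 5
  π[y,b](ρ[b/h](ρ[y/x](S))) → 5
  (R ∪ π[y,b](ρ[b/h](ρ[y/x](S)))) → 8

== RESULT ==
y | b
p | 2
p | 2
p | 6
r | 4
r | 8
s | 2
s | 3
s | 4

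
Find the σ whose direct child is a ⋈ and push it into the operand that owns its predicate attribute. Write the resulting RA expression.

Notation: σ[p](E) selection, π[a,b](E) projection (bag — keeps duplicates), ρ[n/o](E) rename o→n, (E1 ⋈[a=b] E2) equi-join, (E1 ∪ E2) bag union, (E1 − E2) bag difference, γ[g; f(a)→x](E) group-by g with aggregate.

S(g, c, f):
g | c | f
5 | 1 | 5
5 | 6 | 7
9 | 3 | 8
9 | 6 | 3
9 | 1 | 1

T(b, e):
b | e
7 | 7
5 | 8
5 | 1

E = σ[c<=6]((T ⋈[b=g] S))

σ filters on c, owned by the right side.
E' = (T ⋈[b=g] σ[c<=6](S))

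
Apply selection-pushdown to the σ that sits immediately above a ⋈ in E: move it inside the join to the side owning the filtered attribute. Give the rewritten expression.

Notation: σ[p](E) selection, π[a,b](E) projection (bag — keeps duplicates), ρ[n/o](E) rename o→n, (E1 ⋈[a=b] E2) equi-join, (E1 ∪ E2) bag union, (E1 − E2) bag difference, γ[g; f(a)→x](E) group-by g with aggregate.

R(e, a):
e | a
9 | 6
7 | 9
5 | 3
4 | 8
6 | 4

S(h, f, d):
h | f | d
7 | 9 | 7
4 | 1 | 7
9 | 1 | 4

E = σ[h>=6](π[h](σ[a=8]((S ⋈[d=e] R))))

σ filters on a, owned by the right side.
E' = σ[h>=6](π[h]((S ⋈[d=e] σ[a=8](R))))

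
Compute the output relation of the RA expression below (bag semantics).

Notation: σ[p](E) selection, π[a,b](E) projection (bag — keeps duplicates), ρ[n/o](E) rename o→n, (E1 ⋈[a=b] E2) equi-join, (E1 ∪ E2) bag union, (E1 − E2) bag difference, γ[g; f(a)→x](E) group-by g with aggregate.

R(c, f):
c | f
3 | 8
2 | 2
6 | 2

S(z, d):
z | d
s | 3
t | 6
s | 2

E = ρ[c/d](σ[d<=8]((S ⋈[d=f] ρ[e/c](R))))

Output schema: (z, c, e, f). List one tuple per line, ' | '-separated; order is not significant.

Row counts bottom-up:
  S → 3
  R → 3
  ρ[e/c](R) → 3
  (S ⋈[d=f] ρ[e/c](R)) → 2
  σ[d<=8]((S ⋈[d=f] ρ[e/c](R))) → 2
  ρ[c/d](σ[d<=8]((S ⋈[d=f] ρ[e/c](R)))) → 2

== RESULT ==
z | c | e | f
s | 2 | 2 | 2
s | 2 | 6 | 2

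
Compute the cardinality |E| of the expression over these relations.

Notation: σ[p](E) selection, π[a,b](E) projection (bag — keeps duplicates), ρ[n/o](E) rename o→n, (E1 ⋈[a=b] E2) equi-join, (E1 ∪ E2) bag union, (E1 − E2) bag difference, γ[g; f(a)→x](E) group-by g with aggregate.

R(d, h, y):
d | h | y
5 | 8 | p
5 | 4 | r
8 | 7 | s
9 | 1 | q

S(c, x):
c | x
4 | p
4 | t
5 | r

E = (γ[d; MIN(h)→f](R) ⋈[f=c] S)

Row counts bottom-up:
  R → 4
  γ[d; MIN(h)→f](R) → 3
  S → 3
  (γ[d; MIN(h)→f](R) ⋈[f=c] S) → 2

|E| = 2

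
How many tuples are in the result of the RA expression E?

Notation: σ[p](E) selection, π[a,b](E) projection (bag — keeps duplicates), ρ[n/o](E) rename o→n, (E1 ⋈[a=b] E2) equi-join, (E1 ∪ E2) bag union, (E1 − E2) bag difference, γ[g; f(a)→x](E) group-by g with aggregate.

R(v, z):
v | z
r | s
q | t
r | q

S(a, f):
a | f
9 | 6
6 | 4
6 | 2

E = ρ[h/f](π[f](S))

Row counts bottom-up:
  S → 3
  π[f](S) → 3
  ρ[h/f](π[f](S)) → 3

|E| = 3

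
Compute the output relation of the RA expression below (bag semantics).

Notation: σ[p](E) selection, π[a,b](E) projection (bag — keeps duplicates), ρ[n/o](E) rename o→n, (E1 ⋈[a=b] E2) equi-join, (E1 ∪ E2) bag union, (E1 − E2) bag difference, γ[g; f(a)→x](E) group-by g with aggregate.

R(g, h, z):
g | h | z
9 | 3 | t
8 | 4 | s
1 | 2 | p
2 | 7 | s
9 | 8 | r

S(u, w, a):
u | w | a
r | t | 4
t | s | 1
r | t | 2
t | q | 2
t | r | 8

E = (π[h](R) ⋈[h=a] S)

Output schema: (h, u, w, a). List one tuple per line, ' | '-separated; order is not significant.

Stepwise |·|:
  R → 5
  π[h](R) → 5
  S → 5
  (π[h](R) ⋈[h=a] S) → 4

== RESULT ==
h | u | w | a
2 | r | t | 2
2 | t | q | 2
4 | r | t | 4
8 | t | r | 8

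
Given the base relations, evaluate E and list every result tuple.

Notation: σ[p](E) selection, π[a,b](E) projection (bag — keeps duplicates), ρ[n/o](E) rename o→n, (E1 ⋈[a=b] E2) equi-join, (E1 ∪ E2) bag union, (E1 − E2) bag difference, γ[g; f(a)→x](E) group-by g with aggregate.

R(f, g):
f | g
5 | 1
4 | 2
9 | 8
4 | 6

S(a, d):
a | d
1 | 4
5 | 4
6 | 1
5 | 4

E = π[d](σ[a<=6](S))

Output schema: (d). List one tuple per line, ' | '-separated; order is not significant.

Subexpression sizes:
  S → 4
  σ[a<=6](S) → 4
  π[d](σ[a<=6](S)) → 4

== RESULT ==
d
1
4
4
4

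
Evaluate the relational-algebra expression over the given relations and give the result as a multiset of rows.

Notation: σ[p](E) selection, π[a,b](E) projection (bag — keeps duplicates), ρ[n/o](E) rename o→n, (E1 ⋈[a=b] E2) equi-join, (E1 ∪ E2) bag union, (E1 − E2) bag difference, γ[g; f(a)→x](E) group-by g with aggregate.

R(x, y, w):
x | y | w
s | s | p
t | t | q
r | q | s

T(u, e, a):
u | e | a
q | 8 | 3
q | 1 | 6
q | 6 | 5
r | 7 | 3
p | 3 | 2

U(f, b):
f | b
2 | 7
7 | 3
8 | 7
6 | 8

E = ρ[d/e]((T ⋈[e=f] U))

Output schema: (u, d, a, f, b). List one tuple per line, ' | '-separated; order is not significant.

Per-node cardinality:
  T → 5
  U → 4
  (T ⋈[e=f] U) → 3
  ρ[d/e]((T ⋈[e=f] U)) → 3

== RESULT ==
u | d | a | f | b
q | 6 | 5 | 6 | 8
q | 8 | 3 | 8 | 7
r | 7 | 3 | 7 | 3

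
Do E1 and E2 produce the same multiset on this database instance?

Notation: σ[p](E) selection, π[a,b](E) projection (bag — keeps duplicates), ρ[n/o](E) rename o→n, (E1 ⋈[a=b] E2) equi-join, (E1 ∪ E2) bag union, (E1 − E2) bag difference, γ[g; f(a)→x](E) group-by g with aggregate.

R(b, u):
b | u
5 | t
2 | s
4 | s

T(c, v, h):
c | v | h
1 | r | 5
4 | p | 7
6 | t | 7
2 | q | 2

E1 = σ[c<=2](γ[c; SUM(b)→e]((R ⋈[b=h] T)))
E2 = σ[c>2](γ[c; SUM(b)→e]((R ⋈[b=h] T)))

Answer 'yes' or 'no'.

E1 subexpression sizes:
  R → 3
  T → 4
  (R ⋈[b=h] T) → 2
  γ[c; SUM(b)→e]((R ⋈[b=h] T)) → 2
  σ[c<=2](γ[c; SUM(b)→e]((R ⋈[b=h] T))) → 2
E2 subexpression sizes:
  R → 3
  T → 4
  (R ⋈[b=h] T) → 2
  γ[c; SUM(b)→e]((R ⋈[b=h] T)) → 2
  σ[c>2](γ[c; SUM(b)→e]((R ⋈[b=h] T))) → 0

E1 result:
c | e
1 | 5
2 | 2
E2 result:
c | e
(0 rows)
Witness: (2, 2) appears 1× in E1 but 0× in E2.

no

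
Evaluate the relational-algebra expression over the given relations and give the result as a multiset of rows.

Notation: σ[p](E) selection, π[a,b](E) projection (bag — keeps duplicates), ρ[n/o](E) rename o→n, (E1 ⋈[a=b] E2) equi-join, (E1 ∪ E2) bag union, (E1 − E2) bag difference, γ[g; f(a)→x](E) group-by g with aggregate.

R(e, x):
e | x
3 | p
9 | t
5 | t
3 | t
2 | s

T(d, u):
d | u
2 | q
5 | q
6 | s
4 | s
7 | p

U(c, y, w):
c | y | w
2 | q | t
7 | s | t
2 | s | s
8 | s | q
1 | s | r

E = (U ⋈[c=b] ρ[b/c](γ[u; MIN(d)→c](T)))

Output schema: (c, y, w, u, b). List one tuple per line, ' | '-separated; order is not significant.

Row counts bottom-up:
  U → 5
  T → 5
  γ[u; MIN(d)→c](T) → 3
  ρ[b/c](γ[u; MIN(d)→c](T)) → 3
  (U ⋈[c=b] ρ[b/c](γ[u; MIN(d)→c](T))) → 3

== RESULT ==
c | y | w | u | b
2 | q | t | q | 2
2 | s | s | q | 2
7 | s | t | p | 7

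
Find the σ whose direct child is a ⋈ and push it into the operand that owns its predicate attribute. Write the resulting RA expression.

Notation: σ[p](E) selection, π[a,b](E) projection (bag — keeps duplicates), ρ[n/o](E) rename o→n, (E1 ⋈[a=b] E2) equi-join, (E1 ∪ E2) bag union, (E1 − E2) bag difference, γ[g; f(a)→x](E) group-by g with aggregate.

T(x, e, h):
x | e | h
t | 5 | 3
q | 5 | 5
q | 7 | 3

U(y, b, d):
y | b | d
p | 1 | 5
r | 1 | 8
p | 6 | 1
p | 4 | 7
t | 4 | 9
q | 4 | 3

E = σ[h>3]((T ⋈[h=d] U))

σ filters on h, owned by the left side.
E' = (σ[h>3](T) ⋈[h=d] U)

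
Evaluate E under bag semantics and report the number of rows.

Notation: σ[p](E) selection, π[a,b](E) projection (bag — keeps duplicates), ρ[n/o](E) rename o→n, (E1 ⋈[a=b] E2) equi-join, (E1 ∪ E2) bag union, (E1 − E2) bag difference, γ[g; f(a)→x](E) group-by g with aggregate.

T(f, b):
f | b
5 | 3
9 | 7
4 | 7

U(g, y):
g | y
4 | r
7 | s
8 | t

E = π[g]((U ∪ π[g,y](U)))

Stepwise |·|:
  U → 3
  U → 3
  π[g,y](U) → 3
  (U ∪ π[g,y](U)) → 6
  π[g]((U ∪ π[g,y](U))) → 6

|E| = 6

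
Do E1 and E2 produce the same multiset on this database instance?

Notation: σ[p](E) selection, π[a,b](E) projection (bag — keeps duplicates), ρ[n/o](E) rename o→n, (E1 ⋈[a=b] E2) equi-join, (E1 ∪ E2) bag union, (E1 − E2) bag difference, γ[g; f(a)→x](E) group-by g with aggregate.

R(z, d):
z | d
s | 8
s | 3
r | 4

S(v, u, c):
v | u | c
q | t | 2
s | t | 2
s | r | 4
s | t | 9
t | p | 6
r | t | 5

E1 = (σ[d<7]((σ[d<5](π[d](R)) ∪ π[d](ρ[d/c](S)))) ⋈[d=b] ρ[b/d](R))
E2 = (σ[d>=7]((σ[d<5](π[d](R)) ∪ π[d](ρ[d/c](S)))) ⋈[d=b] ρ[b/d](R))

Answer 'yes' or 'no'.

E1 per-node cardinality:
  R → 3
  π[d](R) → 3
  σ[d<5](π[d](R)) → 2
  S → 6
  ρ[d/c](S) → 6
  π[d](ρ[d/c](S)) → 6
  (σ[d<5](π[d](R)) ∪ π[d](ρ[d/c](S))) → 8
  σ[d<7]((σ[d<5](π[d](R)) ∪ π[d](ρ[d/c](S)))) → 7
  R → 3
  ρ[b/d](R) → 3
  (σ[d<7]((σ[d<5](π[d](R)) ∪ π[d](ρ[d/c](S)))) ⋈[d=b] ρ[b/d](R)) → 3
E2 per-node cardinality:
  R → 3
  π[d](R) → 3
  σ[d<5](π[d](R)) → 2
  S → 6
  ρ[d/c](S) → 6
  π[d](ρ[d/c](S)) → 6
  (σ[d<5](π[d](R)) ∪ π[d](ρ[d/c](S))) → 8
  σ[d>=7]((σ[d<5](π[d](R)) ∪ π[d](ρ[d/c](S)))) → 1
  R → 3
  ρ[b/d](R) → 3
  (σ[d>=7]((σ[d<5](π[d](R)) ∪ π[d](ρ[d/c](S)))) ⋈[d=b] ρ[b/d](R)) → 0

E1 result:
d | z | b
3 | s | 3
4 | r | 4
4 | r | 4
E2 result:
d | z | b
(0 rows)
Witness: (3, 's', 3) appears 1× in E1 but 0× in E2.

no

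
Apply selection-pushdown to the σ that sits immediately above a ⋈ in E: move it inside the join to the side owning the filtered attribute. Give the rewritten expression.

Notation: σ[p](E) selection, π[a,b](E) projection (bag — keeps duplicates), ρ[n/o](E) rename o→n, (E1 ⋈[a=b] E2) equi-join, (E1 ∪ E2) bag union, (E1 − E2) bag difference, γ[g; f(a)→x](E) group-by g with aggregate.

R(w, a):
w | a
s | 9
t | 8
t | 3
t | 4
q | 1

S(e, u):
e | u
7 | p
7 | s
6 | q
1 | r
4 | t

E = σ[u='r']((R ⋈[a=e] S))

σ filters on u, owned by the right side.
E' = (R ⋈[a=e] σ[u='r'](S))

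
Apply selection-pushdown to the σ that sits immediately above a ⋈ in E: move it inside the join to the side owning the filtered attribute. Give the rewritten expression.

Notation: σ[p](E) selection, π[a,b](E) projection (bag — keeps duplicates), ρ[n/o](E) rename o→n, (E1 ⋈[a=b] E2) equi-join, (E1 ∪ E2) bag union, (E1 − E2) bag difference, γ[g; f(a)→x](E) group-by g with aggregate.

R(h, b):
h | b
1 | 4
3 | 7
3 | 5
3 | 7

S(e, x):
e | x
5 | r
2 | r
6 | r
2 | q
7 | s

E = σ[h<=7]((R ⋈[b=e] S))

σ filters on h, owned by the left side.
E' = (σ[h<=7](R) ⋈[b=e] S)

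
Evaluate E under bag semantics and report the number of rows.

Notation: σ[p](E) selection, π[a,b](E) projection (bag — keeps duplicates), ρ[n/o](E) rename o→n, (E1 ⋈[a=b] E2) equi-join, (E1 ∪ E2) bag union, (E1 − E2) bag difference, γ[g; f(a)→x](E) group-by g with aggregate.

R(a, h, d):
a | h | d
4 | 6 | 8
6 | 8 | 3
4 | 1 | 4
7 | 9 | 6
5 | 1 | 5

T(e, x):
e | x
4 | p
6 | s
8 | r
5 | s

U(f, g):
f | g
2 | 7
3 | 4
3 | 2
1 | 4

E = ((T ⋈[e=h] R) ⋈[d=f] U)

Per-node cardinality:
  T → 4
  R → 5
  (T ⋈[e=h] R) → 2
  U → 4
  ((T ⋈[e=h] R) ⋈[d=f] U) → 2

|E| = 2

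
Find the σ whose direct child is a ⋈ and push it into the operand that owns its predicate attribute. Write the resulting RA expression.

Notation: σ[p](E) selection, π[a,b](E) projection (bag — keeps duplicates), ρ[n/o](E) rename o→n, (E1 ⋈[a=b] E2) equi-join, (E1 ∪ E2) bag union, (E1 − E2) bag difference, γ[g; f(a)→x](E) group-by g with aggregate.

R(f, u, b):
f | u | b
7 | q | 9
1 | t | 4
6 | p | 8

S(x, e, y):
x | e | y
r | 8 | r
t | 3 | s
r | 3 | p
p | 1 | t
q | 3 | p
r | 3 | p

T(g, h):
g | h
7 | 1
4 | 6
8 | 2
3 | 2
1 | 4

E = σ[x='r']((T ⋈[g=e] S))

σ filters on x, owned by the right side.
E' = (T ⋈[g=e] σ[x='r'](S))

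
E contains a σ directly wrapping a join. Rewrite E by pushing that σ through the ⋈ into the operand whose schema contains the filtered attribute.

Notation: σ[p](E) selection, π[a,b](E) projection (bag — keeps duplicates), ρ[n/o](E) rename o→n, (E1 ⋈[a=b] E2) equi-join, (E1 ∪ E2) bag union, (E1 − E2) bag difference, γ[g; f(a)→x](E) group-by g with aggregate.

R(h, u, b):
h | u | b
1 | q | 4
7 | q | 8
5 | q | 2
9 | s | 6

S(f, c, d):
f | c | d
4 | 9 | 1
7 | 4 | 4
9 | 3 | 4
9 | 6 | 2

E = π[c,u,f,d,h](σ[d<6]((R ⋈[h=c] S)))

σ filters on d, owned by the right side.
E' = π[c,u,f,d,h]((R ⋈[h=c] σ[d<6](S)))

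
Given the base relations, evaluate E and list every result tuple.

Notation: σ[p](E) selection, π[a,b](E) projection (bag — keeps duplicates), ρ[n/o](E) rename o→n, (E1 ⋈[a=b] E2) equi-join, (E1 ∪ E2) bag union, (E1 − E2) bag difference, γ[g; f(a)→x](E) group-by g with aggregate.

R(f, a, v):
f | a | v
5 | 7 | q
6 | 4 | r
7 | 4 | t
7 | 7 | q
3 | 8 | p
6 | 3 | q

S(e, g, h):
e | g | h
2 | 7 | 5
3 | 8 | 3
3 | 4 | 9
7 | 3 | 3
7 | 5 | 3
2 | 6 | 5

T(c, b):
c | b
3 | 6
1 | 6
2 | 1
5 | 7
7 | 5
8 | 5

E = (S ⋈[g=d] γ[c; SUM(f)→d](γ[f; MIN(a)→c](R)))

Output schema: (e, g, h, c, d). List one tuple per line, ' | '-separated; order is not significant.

Per-node cardinality:
  S → 6
  R → 6
  γ[f; MIN(a)→c](R) → 4
  γ[c; SUM(f)→d](γ[f; MIN(a)→c](R)) → 4
  (S ⋈[g=d] γ[c; SUM(f)→d](γ[f; MIN(a)→c](R))) → 4

== RESULT ==
e | g | h | c | d
2 | 6 | 5 | 3 | 6
2 | 7 | 5 | 4 | 7
7 | 3 | 3 | 8 | 3
7 | 5 | 3 | 7 | 5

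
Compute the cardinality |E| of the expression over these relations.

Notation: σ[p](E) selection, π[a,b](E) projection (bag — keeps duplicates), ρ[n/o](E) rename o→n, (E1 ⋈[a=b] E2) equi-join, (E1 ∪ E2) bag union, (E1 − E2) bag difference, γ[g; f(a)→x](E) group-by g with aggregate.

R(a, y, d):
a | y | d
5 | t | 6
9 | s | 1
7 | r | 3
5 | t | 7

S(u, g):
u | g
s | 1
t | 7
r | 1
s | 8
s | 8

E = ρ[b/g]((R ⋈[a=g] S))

Subexpression sizes:
  R → 4
  S → 5
  (R ⋈[a=g] S) → 1
  ρ[b/g]((R ⋈[a=g] S)) → 1

|E| = 1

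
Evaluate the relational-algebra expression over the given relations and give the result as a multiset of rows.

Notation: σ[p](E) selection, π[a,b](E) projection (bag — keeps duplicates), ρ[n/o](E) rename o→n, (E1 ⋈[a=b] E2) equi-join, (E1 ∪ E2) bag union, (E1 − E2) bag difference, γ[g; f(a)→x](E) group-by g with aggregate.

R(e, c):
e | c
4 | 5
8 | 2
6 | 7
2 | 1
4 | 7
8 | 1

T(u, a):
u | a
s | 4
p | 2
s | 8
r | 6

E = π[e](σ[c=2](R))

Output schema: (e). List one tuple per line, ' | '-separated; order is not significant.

Row counts bottom-up:
  R → 6
  σ[c=2](R) → 1
  π[e](σ[c=2](R)) → 1

== RESULT ==
e
8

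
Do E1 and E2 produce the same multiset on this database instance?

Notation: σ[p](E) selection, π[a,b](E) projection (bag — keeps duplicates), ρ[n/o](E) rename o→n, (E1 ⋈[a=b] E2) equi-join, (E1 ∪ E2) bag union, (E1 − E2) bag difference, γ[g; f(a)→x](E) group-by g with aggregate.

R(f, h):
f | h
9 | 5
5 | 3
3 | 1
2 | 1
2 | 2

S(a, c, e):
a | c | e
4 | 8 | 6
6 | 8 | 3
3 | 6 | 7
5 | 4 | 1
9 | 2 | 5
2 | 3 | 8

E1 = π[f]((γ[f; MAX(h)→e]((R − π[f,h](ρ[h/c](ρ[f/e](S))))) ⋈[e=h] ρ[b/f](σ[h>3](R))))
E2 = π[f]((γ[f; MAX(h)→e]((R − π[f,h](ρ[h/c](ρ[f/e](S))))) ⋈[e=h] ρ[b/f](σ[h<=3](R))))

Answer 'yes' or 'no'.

E1 per-node cardinality:
  R → 5
  S → 6
  ρ[f/e](S) → 6
  ρ[h/c](ρ[f/e](S)) → 6
  π[f,h](ρ[h/c](ρ[f/e](S))) → 6
  (R − π[f,h](ρ[h/c](ρ[f/e](S)))) → 5
  γ[f; MAX(h)→e]((R − π[f,h](ρ[h/c](ρ[f/e](S))))) → 4
  R → 5
  σ[h>3](R) → 1
  ρ[b/f](σ[h>3](R)) → 1
  (γ[f; MAX(h)→e]((R − π[f,h](ρ[h/c](ρ[f/e](S))))) ⋈[e=h] ρ[b/f](σ[h>3](R))) → 1
  π[f]((γ[f; MAX(h)→e]((R − π[f,h](ρ[h/c](ρ[f/e](S))))) ⋈[e=h] ρ[b/f](σ[h>3](R)))) → 1
E2 per-node cardinality:
  R → 5
  S → 6
  ρ[f/e](S) → 6
  ρ[h/c](ρ[f/e](S)) → 6
  π[f,h](ρ[h/c](ρ[f/e](S))) → 6
  (R − π[f,h](ρ[h/c](ρ[f/e](S)))) → 5
  γ[f; MAX(h)→e]((R − π[f,h](ρ[h/c](ρ[f/e](S))))) → 4
  R → 5
  σ[h<=3](R) → 4
  ρ[b/f](σ[h<=3](R)) → 4
  (γ[f; MAX(h)→e]((R − π[f,h](ρ[h/c](ρ[f/e](S))))) ⋈[e=h] ρ[b/f](σ[h<=3](R))) → 4
  π[f]((γ[f; MAX(h)→e]((R − π[f,h](ρ[h/c](ρ[f/e](S))))) ⋈[e=h] ρ[b/f](σ[h<=3](R)))) → 4

E1 result:
f
9
E2 result:
f
2
3
3
5
Witness: (2,) appears 0× in E1 but 1× in E2.

no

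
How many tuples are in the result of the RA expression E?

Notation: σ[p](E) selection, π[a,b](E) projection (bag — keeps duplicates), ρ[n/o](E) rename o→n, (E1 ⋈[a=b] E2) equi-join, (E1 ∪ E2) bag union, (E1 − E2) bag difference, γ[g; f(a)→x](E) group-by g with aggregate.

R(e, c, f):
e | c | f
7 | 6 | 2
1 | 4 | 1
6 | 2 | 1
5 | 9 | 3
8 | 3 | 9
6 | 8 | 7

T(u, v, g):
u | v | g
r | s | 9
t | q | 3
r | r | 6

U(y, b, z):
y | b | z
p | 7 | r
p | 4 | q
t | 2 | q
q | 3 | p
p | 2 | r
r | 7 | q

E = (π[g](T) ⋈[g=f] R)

Subexpression sizes:
  T → 3
  π[g](T) → 3
  R → 6
  (π[g](T) ⋈[g=f] R) → 2

|E| = 2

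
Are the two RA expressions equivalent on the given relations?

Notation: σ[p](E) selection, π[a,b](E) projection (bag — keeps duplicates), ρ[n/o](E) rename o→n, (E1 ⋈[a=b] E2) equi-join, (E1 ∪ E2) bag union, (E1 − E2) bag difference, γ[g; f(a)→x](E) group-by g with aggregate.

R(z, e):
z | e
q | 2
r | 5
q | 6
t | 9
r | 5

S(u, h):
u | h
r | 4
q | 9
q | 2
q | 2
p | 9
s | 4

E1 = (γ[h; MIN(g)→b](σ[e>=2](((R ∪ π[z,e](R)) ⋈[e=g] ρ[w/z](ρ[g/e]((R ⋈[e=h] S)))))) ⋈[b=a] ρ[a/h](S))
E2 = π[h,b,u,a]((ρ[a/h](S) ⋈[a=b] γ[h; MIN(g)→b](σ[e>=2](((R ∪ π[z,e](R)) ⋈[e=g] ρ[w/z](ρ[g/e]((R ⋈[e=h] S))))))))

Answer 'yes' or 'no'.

E1 stepwise |·|:
  R → 5
  R → 5
  π[z,e](R) → 5
  (R ∪ π[z,e](R)) → 10
  R → 5
  S → 6
  (R ⋈[e=h] S) → 4
  ρ[g/e]((R ⋈[e=h] S)) → 4
  ρ[w/z](ρ[g/e]((R ⋈[e=h] S))) → 4
  ((R ∪ π[z,e](R)) ⋈[e=g] ρ[w/z](ρ[g/e]((R ⋈[e=h] S)))) → 8
  σ[e>=2](((R ∪ π[z,e](R)) ⋈[e=g] ρ[w/z](ρ[g/e]((R ⋈[e=h] S))))) → 8
  γ[h; MIN(g)→b](σ[e>=2](((R ∪ π[z,e](R)) ⋈[e=g] ρ[w/z](ρ[g/e]((R ⋈[e=h] S)))))) → 2
  S → 6
  ρ[a/h](S) → 6
  (γ[h; MIN(g)→b](σ[e>=2](((R ∪ π[z,e](R)) ⋈[e=g] ρ[w/z](ρ[g/e]((R ⋈[e=h] S)))))) ⋈[b=a] ρ[a/h](S)) → 4
E2 stepwise |·|:
  S → 6
  ρ[a/h](S) → 6
  R → 5
  R → 5
  π[z,e](R) → 5
  (R ∪ π[z,e](R)) → 10
  R → 5
  S → 6
  (R ⋈[e=h] S) → 4
  ρ[g/e]((R ⋈[e=h] S)) → 4
  ρ[w/z](ρ[g/e]((R ⋈[e=h] S))) → 4
  ((R ∪ π[z,e](R)) ⋈[e=g] ρ[w/z](ρ[g/e]((R ⋈[e=h] S)))) → 8
  σ[e>=2](((R ∪ π[z,e](R)) ⋈[e=g] ρ[w/z](ρ[g/e]((R ⋈[e=h] S))))) → 8
  γ[h; MIN(g)→b](σ[e>=2](((R ∪ π[z,e](R)) ⋈[e=g] ρ[w/z](ρ[g/e]((R ⋈[e=h] S)))))) → 2
  (ρ[a/h](S) ⋈[a=b] γ[h; MIN(g)→b](σ[e>=2](((R ∪ π[z,e](R)) ⋈[e=g] ρ[w/z](ρ[g/e]((R ⋈[e=h] S))))))) → 4
  π[h,b,u,a]((ρ[a/h](S) ⋈[a=b] γ[h; MIN(g)→b](σ[e>=2](((R ∪ π[z,e](R)) ⋈[e=g] ρ[w/z](ρ[g/e]((R ⋈[e=h] S)))))))) → 4

E1 and E2 produce the same multiset:
h | b | u | a
2 | 2 | q | 2
2 | 2 | q | 2
9 | 9 | p | 9
9 | 9 | q | 9

yes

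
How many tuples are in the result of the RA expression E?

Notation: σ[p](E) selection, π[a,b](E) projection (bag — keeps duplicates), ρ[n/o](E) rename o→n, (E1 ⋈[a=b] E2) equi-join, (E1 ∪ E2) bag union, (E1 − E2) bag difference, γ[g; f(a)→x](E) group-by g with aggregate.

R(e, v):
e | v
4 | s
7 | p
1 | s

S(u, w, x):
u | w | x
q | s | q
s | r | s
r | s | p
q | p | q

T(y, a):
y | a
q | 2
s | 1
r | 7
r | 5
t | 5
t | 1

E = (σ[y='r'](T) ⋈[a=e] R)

Per-node cardinality:
  T → 6
  σ[y='r'](T) → 2
  R → 3
  (σ[y='r'](T) ⋈[a=e] R) → 1

|E| = 1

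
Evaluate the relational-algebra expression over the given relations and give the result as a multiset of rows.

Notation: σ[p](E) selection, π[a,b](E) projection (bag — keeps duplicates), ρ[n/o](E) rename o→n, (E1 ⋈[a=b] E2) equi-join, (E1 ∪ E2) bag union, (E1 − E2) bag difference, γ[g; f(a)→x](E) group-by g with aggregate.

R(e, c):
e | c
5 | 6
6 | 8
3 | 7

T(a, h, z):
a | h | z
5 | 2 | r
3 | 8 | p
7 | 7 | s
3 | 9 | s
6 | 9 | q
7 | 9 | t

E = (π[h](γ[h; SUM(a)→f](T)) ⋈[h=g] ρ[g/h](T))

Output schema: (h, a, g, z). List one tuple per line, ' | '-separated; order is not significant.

Subexpression sizes:
  T → 6
  γ[h; SUM(a)→f](T) → 4
  π[h](γ[h; SUM(a)→f](T)) → 4
  T → 6
  ρ[g/h](T) → 6
  (π[h](γ[h; SUM(a)→f](T)) ⋈[h=g] ρ[g/h](T)) → 6

== RESULT ==
h | a | g | z
2 | 5 | 2 | r
7 | 7 | 7 | s
8 | 3 | 8 | p
9 | 3 | 9 | s
9 | 6 | 9 | q
9 | 7 | 9 | t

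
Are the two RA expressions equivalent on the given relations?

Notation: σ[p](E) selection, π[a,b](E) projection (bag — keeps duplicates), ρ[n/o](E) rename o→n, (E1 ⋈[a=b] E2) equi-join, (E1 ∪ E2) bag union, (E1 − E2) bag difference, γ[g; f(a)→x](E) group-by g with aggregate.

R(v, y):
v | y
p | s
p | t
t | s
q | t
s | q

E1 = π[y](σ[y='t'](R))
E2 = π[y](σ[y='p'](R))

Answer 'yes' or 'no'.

E1 per-node cardinality:
  R → 5
  σ[y='t'](R) → 2
  π[y](σ[y='t'](R)) → 2
E2 per-node cardinality:
  R → 5
  σ[y='p'](R) → 0
  π[y](σ[y='p'](R)) → 0

E1 result:
y
t
t
E2 result:
y
(0 rows)
Witness: ('t',) appears 2× in E1 but 0× in E2.

no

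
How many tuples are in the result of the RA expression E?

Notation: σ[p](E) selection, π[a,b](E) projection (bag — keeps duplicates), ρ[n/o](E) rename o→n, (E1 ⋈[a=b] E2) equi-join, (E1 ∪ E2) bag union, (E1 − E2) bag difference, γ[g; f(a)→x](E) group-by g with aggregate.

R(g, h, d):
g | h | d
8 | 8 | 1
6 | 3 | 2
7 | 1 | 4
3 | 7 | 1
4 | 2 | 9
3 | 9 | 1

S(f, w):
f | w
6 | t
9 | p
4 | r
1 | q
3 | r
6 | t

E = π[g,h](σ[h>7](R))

Row counts bottom-up:
  R → 6
  σ[h>7](R) → 2
  π[g,h](σ[h>7](R)) → 2

|E| = 2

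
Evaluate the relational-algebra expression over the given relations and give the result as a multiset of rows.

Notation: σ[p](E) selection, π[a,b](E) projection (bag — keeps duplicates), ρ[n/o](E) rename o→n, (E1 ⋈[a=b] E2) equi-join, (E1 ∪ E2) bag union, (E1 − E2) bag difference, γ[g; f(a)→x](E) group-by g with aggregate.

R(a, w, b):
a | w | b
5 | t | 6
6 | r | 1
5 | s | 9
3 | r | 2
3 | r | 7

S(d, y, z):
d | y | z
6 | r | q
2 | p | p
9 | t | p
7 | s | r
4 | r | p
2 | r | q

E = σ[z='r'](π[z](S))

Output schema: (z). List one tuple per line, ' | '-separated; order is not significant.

Row counts bottom-up:
  S → 6
  π[z](S) → 6
  σ[z='r'](π[z](S)) → 1

== RESULT ==
z
r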